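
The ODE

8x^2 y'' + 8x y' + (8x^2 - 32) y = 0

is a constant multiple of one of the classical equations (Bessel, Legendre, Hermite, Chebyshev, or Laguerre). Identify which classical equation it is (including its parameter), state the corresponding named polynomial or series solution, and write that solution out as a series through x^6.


All three coefficients share the factor 8; dividing through by 8 gives  x^2 y'' + x y' + (x^2 - 4) y = 0.
This matches the Bessel equation x^2 y'' + x y' + (x^2 - nu^2) y = 0 with nu^2 = 4, so nu = 2; the solution bounded at x = 0 is J_2(x).
Frobenius at x = 0: indicial roots ±nu; for r = nu the recurrence k(k + 2nu) c_k = -c_{k-2} gives the standard series J_nu(x) = sum_{k>=0} (-1)^k / (k! (k+nu)!) (x/2)^(2k+nu). Evaluate the first 3 terms:
  k = 0: (-1)^0 / (0! * 2! * 2^2) x^2 = 1/(1*2*4) x^2 = (1/8) x^2
  k = 1: (-1)^1 / (1! * 3! * 2^4) x^4 = -1/(1*6*16) x^4 = (-1/96) x^4
  k = 2: (-1)^2 / (2! * 4! * 2^6) x^6 = 1/(2*24*64) x^6 = (1/3072) x^6
Hence J_2(x) = x^6/3072 - x^4/96 + x^2/8 + ....

J_2(x); series = x^6/3072 - x^4/96 + x^2/8


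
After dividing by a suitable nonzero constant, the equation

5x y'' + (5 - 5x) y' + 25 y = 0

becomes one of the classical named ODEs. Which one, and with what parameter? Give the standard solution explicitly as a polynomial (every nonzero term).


All three coefficients share the factor 5; dividing through by 5 gives  x y'' + (1 - x) y' + 5 y = 0.
This matches the Laguerre equation x y'' + (1 - x) y' + n y = 0 with n = 5; the polynomial solution is L_5(x).
With y = sum_k a_k x^k, matching x^k gives (k+1)k a_{k+1} + (k+1) a_{k+1} - k a_k + n a_k = 0, i.e. (k+1)^2 a_{k+1} = (k - n) a_k = (k - 5) a_k. The right side vanishes at k = 5, so the series terminates at degree 5.
Standard normalization L_n(0) = 1 gives a_0 = 1. Work upward with a_{k+1} = (k - 5) a_k / (k+1)^2:
  a_1 = (0 - 5)(1) / 1^2 = -5/1 = -5
  a_2 = (1 - 5)(-5) / 2^2 = 20/4 = 5
  a_3 = (2 - 5)(5) / 3^2 = -15/9 = -5/3
  a_4 = (3 - 5)(-5/3) / 4^2 = (10/3)/16 = 5/24
  a_5 = (4 - 5)(5/24) / 5^2 = (-5/24)/25 = -1/120
Hence L_5(x) = -x^5/120 + 5 x^4/24 - 5 x^3/3 + 5 x^2 - 5 x + 1.

L_5(x); series = -x^5/120 + 5 x^4/24 - 5 x^3/3 + 5 x^2 - 5 x + 1


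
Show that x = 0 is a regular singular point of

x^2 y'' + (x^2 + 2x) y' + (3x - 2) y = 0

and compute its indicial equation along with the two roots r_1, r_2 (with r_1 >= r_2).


Divide by x^2 to reach normal form y'' + P_1(x) y' + P_2(x) y = 0 with P_1(x) = 1 + 2/x and P_2(x) = 3/x - 2/x^2.
x = 0 is a singular point because the y'-coefficient 1 + 2/x has a pole at x = 0 and the y-coefficient 3/x - 2/x^2 has a pole at x = 0.
It is a regular singular point because x P_1(x) = p(x) = x + 2 and x^2 P_2(x) = q(x) = 3x - 2 are polynomials, hence analytic at x = 0.
p(0) = 2,  q(0) = -2.
Indicial equation: r(r-1) + p(0) r + q(0) = 0, i.e. r^2 + (p(0) - 1) r + q(0) = 0, i.e. r^2 + 1 r - 2 = 0.
Discriminant: (1)^2 - 4(-2) = 9, so r = (-1 ± 3)/2.
Solving: r_1 = 1, r_2 = -2.

indicial: r^2 + 1 r - 2 = 0; roots r_1 = 1, r_2 = -2


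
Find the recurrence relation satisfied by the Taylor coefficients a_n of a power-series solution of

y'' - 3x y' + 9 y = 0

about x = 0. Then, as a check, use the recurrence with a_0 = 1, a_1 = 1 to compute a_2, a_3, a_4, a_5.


Substitute y = sum_n a_n x^n.
y''(x) has coefficient (n+2)(n+1) a_{n+2} at x^n;
-3 x y'(x) has coefficient -3 n a_n at x^n (shift);
9 y(x) has coefficient 9 a_n at x^n.
Matching x^n: (n+2)(n+1) a_{n+2} + (-3n + 9) a_n = 0.
Thus a_{n+2} = (3n - 9) / ((n+1)(n+2)) * a_n.

Check with a_0 = 1, a_1 = 1 (apply the recurrence for n = 0, 1, 2, 3): a_0 = 1, a_1 = 1, a_2 = -9/2, a_3 = -1, a_4 = 9/8, a_5 = 0.

a_(n+2) = (3n - 9) / ((n+1)(n+2)) * a_n; check: a_0 = 1, a_1 = 1, a_2 = -9/2, a_3 = -1, a_4 = 9/8, a_5 = 0


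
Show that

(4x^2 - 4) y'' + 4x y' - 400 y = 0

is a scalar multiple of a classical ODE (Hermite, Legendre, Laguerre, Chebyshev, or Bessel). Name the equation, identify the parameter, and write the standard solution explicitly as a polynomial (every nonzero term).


All three coefficients share the factor -4; dividing through by -4 gives  (1 - x^2) y'' - x y' + 100 y = 0.
This matches the Chebyshev equation (1 - x^2) y'' - x y' + n^2 y = 0 (note the -x y' term, not -2x y') with n^2 = 100, so n = 10; the polynomial solution is T_10(x).
With y = sum_k a_k x^k, matching x^k gives (k+2)(k+1) a_{k+2} = (k^2 - n^2) a_k = (k - 10)(k + 10) a_k. The right side vanishes at k = 10, so the series with the parity of 10 terminates at degree 10.
Standard normalization: leading coefficient of T_n is 2^(n-1), so a_10 = 2^9 = 512. Work downward with a_k = (k+1)(k+2) a_{k+2} / ((k - 10)(k + 10)):
  a_8 = (9)(10)(512) / ((8 - 10)(8 + 10)) = 46080/(-36) = -1280
  a_6 = (7)(8)(-1280) / ((6 - 10)(6 + 10)) = -71680/(-64) = 1120
  a_4 = (5)(6)(1120) / ((4 - 10)(4 + 10)) = 33600/(-84) = -400
  a_2 = (3)(4)(-400) / ((2 - 10)(2 + 10)) = -4800/(-96) = 50
  a_0 = (1)(2)(50) / ((0 - 10)(0 + 10)) = 100/(-100) = -1
Hence T_10(x) = 512 x^10 - 1280 x^8 + 1120 x^6 - 400 x^4 + 50 x^2 - 1.

T_10(x); series = 512 x^10 - 1280 x^8 + 1120 x^6 - 400 x^4 + 50 x^2 - 1


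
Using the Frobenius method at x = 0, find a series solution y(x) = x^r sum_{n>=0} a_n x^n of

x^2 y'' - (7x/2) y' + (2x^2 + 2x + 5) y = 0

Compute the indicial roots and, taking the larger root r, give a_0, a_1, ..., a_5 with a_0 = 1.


Write in Frobenius form y'' + (p(x)/x) y' + (q(x)/x^2) y = 0:
  p(x) = -7/2,  q(x) = 2x^2 + 2x + 5.
Indicial equation: r(r-1) + (-7/2) r + (5) = 0 -> roots r_1 = 5/2, r_2 = 2.
Take r = r_1 = 5/2. Let y(x) = x^r sum_{n>=0} a_n x^n with a_0 = 1.
Substitute y = x^r sum a_n x^n and match x^{r+n}. The recurrence is
  D(n) a_n + 2 a_{n-1} + 2 a_{n-2} = 0,  where D(n) = (r+n)(r+n-1) + (-7/2)(r+n) + (5).
  a_n = [-2 a_{n-1} - 2 a_{n-2}] / D(n).
Since the indicial polynomial factors as (r - r_1)(r - r_2), D(n) = (r_1 + n - r_1)(r_1 + n - r_2) = n(n + 1/2).
Evaluating step by step (a_0 = 1):
  n = 1: D(1) = 1(1 + 1/2) = 3/2; numerator = -2(1) = -2; a_1 = (-2)/(3/2) = -4/3
  n = 2: D(2) = 2(2 + 1/2) = 5; numerator = -2(-4/3) - 2(1) = 2/3; a_2 = (2/3)/(5) = 2/15
  n = 3: D(3) = 3(3 + 1/2) = 21/2; numerator = -2(2/15) - 2(-4/3) = 12/5; a_3 = (12/5)/(21/2) = 8/35
  n = 4: D(4) = 4(4 + 1/2) = 18; numerator = -2(8/35) - 2(2/15) = -76/105; a_4 = (-76/105)/(18) = -38/945
  n = 5: D(5) = 5(5 + 1/2) = 55/2; numerator = -2(-38/945) - 2(8/35) = -356/945; a_5 = (-356/945)/(55/2) = -712/51975

r = 5/2; a_0 = 1; a_1 = -4/3; a_2 = 2/15; a_3 = 8/35; a_4 = -38/945; a_5 = -712/51975


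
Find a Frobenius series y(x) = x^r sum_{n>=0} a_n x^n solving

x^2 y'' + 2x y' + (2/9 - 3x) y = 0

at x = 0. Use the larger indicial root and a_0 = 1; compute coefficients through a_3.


Write in Frobenius form y'' + (p(x)/x) y' + (q(x)/x^2) y = 0:
  p(x) = 2,  q(x) = 2/9 - 3x.
Indicial equation: r(r-1) + (2) r + (2/9) = 0 -> roots r_1 = -1/3, r_2 = -2/3.
Take r = r_1 = -1/3. Let y(x) = x^r sum_{n>=0} a_n x^n with a_0 = 1.
Substitute y = x^r sum a_n x^n and match x^{r+n}. The recurrence is
  D(n) a_n - 3 a_{n-1} = 0,  where D(n) = (r+n)(r+n-1) + (2)(r+n) + (2/9).
  a_n = 3 / D(n) * a_{n-1}.
Since the indicial polynomial factors as (r - r_1)(r - r_2), D(n) = (r_1 + n - r_1)(r_1 + n - r_2) = n(n + 1/3).
Evaluating step by step (a_0 = 1):
  n = 1: D(1) = 1(1 + 1/3) = 4/3; numerator = 3(1) = 3; a_1 = (3)/(4/3) = 9/4
  n = 2: D(2) = 2(2 + 1/3) = 14/3; numerator = 3(9/4) = 27/4; a_2 = (27/4)/(14/3) = 81/56
  n = 3: D(3) = 3(3 + 1/3) = 10; numerator = 3(81/56) = 243/56; a_3 = (243/56)/(10) = 243/560

r = -1/3; a_0 = 1; a_1 = 9/4; a_2 = 81/56; a_3 = 243/560


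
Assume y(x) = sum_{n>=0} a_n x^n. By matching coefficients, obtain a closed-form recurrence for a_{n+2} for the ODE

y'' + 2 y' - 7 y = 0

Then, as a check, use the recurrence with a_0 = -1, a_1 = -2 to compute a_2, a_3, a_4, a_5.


Substitute y = sum_n a_n x^n.
y''(x) has coefficient (n+2)(n+1) a_{n+2} at x^n;
2 y'(x) has coefficient 2 (n+1) a_{n+1} at x^n;
-7 y(x) has coefficient -7 a_n at x^n.
Matching x^n: (n+2)(n+1) a_{n+2} + 2 (n+1) a_{n+1} - 7 a_n = 0.
Thus a_{n+2} = [-2 (n+1) a_{n+1} + 7 a_n] / ((n+1)(n+2)).

Check with a_0 = -1, a_1 = -2 (apply the recurrence for n = 0, 1, 2, 3): a_0 = -1, a_1 = -2, a_2 = -3/2, a_3 = -4/3, a_4 = -5/24, a_5 = -23/60.

a_(n+2) = [-2 (n+1) a_(n+1) + 7 a_n] / ((n+1)(n+2)); check: a_0 = -1, a_1 = -2, a_2 = -3/2, a_3 = -4/3, a_4 = -5/24, a_5 = -23/60


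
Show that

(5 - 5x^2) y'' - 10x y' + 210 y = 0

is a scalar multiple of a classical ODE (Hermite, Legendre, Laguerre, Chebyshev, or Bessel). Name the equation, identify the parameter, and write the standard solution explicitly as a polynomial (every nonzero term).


All three coefficients share the factor 5; dividing through by 5 gives  (1 - x^2) y'' - 2x y' + 42 y = 0.
This matches the Legendre equation (1 - x^2) y'' - 2x y' + n(n+1) y = 0 (note the -2x y' term) with n(n+1) = 42, so n = 6; the polynomial solution is P_6(x).
With y = sum_k a_k x^k, matching x^k gives (k+2)(k+1) a_{k+2} = [k(k+1) - n(n+1)] a_k = (k - 6)(k + 7) a_k. The right side vanishes at k = 6, so the series with the parity of 6 terminates at degree 6.
Standard normalization (P_n(1) = 1): leading coefficient (2n)!/(2^n (n!)^2) = 479001600/(64*518400) = 231/16, so a_6 = 231/16. Work downward with a_k = (k+1)(k+2) a_{k+2} / ((k - 6)(k + 7)):
  a_4 = (5)(6)(231/16) / ((4 - 6)(4 + 7)) = (3465/8)/(-22) = -315/16
  a_2 = (3)(4)(-315/16) / ((2 - 6)(2 + 7)) = (-945/4)/(-36) = 105/16
  a_0 = (1)(2)(105/16) / ((0 - 6)(0 + 7)) = (105/8)/(-42) = -5/16
Hence P_6(x) = 231 x^6/16 - 315 x^4/16 + 105 x^2/16 - 5/16.

P_6(x); series = 231 x^6/16 - 315 x^4/16 + 105 x^2/16 - 5/16


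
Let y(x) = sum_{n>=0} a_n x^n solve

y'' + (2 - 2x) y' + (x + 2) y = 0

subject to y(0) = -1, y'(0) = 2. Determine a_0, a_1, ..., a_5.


Ansatz: y(x) = sum_{n>=0} a_n x^n, so y'(x) = sum_{n>=1} n a_n x^(n-1) and y''(x) = sum_{n>=2} n(n-1) a_n x^(n-2).
Substitute into P(x) y'' + Q(x) y' + R(x) y = 0 with P(x) = 1, Q(x) = 2 - 2x, R(x) = x + 2, and match powers of x.
Initial conditions: a_0 = -1, a_1 = 2.
Setting the coefficient of each power of x to zero and solving order by order (substituting the coefficients already found):
  x^0: 2 a_2 + 2 a_1 + 2 a_0 = 0  ->  2 a_2 = -2 a_1 - 2 a_0 = -2  ->  a_2 = -1
  x^1: 6 a_3 + 4 a_2 + a_0 = 0  ->  6 a_3 = -4 a_2 - a_0 = 5  ->  a_3 = 5/6
  x^2: 12 a_4 + 6 a_3 - 2 a_2 + a_1 = 0  ->  12 a_4 = -6 a_3 + 2 a_2 - a_1 = -9  ->  a_4 = -3/4
  x^3: 20 a_5 + 8 a_4 - 4 a_3 + a_2 = 0  ->  20 a_5 = -8 a_4 + 4 a_3 - a_2 = 31/3  ->  a_5 = 31/60
Truncated series: y(x) = -1 + 2 x - x^2 + (5/6) x^3 - (3/4) x^4 + (31/60) x^5 + O(x^6).

a_0 = -1; a_1 = 2; a_2 = -1; a_3 = 5/6; a_4 = -3/4; a_5 = 31/60


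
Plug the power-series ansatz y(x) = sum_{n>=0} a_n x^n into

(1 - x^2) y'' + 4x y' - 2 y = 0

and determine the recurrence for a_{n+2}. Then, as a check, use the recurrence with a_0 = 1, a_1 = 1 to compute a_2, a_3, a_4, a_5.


Substitute y = sum_n a_n x^n.
(1 - 1 x^2) y'' contributes (n+2)(n+1) a_{n+2} - n(n-1) a_n at x^n.
4 x y'(x) contributes 4 n a_n at x^n.
-2 y(x) contributes -2 a_n at x^n.
Matching x^n: (n+2)(n+1) a_{n+2} + (-n(n-1) + 4 n - 2) a_n = 0.
Thus a_{n+2} = (n(n-1) - 4 n + 2) / ((n+1)(n+2)) * a_n.

Check with a_0 = 1, a_1 = 1 (apply the recurrence for n = 0, 1, 2, 3): a_0 = 1, a_1 = 1, a_2 = 1, a_3 = -1/3, a_4 = -1/3, a_5 = 1/15.

a_(n+2) = (n(n-1) - 4 n + 2) / ((n+1)(n+2)) * a_n; check: a_0 = 1, a_1 = 1, a_2 = 1, a_3 = -1/3, a_4 = -1/3, a_5 = 1/15


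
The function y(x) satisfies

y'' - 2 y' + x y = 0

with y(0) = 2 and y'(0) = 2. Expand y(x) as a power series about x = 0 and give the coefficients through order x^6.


Ansatz: y(x) = sum_{n>=0} a_n x^n, so y'(x) = sum_{n>=1} n a_n x^(n-1) and y''(x) = sum_{n>=2} n(n-1) a_n x^(n-2).
Substitute into P(x) y'' + Q(x) y' + R(x) y = 0 with P(x) = 1, Q(x) = -2, R(x) = x, and match powers of x.
Initial conditions: a_0 = 2, a_1 = 2.
Setting the coefficient of each power of x to zero and solving order by order (substituting the coefficients already found):
  x^0: 2 a_2 - 2 a_1 = 0  ->  2 a_2 = 2 a_1 = 4  ->  a_2 = 2
  x^1: 6 a_3 - 4 a_2 + a_0 = 0  ->  6 a_3 = 4 a_2 - a_0 = 6  ->  a_3 = 1
  x^2: 12 a_4 - 6 a_3 + a_1 = 0  ->  12 a_4 = 6 a_3 - a_1 = 4  ->  a_4 = 1/3
  x^3: 20 a_5 - 8 a_4 + a_2 = 0  ->  20 a_5 = 8 a_4 - a_2 = 2/3  ->  a_5 = 1/30
  x^4: 30 a_6 - 10 a_5 + a_3 = 0  ->  30 a_6 = 10 a_5 - a_3 = -2/3  ->  a_6 = -1/45
Truncated series: y(x) = 2 + 2 x + 2 x^2 + x^3 + (1/3) x^4 + (1/30) x^5 - (1/45) x^6 + O(x^7).

a_0 = 2; a_1 = 2; a_2 = 2; a_3 = 1; a_4 = 1/3; a_5 = 1/30; a_6 = -1/45


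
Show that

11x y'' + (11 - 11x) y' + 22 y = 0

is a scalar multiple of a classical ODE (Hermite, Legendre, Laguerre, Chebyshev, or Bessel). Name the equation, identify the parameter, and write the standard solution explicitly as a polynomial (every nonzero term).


All three coefficients share the factor 11; dividing through by 11 gives  x y'' + (1 - x) y' + 2 y = 0.
This matches the Laguerre equation x y'' + (1 - x) y' + n y = 0 with n = 2; the polynomial solution is L_2(x).
With y = sum_k a_k x^k, matching x^k gives (k+1)k a_{k+1} + (k+1) a_{k+1} - k a_k + n a_k = 0, i.e. (k+1)^2 a_{k+1} = (k - n) a_k = (k - 2) a_k. The right side vanishes at k = 2, so the series terminates at degree 2.
Standard normalization L_n(0) = 1 gives a_0 = 1. Work upward with a_{k+1} = (k - 2) a_k / (k+1)^2:
  a_1 = (0 - 2)(1) / 1^2 = -2/1 = -2
  a_2 = (1 - 2)(-2) / 2^2 = 2/4 = 1/2
Hence L_2(x) = x^2/2 - 2 x + 1.

L_2(x); series = x^2/2 - 2 x + 1


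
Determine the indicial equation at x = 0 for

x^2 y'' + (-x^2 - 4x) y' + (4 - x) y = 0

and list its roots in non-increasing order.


Divide by x^2 to reach normal form y'' + P_1(x) y' + P_2(x) y = 0 with P_1(x) = -1 - 4/x and P_2(x) = -1/x + 4/x^2.
x = 0 is a singular point because the y'-coefficient -1 - 4/x has a pole at x = 0 and the y-coefficient -1/x + 4/x^2 has a pole at x = 0.
It is a regular singular point because x P_1(x) = p(x) = -x - 4 and x^2 P_2(x) = q(x) = 4 - x are polynomials, hence analytic at x = 0.
p(0) = -4,  q(0) = 4.
Indicial equation: r(r-1) + p(0) r + q(0) = 0, i.e. r^2 + (p(0) - 1) r + q(0) = 0, i.e. r^2 - 5 r + 4 = 0.
Discriminant: (-5)^2 - 4(4) = 9, so r = (5 ± 3)/2.
Solving: r_1 = 4, r_2 = 1.

indicial: r^2 - 5 r + 4 = 0; roots r_1 = 4, r_2 = 1


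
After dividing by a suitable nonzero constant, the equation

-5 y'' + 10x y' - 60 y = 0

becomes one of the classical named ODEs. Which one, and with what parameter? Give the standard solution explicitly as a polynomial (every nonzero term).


All three coefficients share the factor -5; dividing through by -5 gives  y'' - 2x y' + 12 y = 0.
This matches the Hermite equation y'' - 2x y' + 2n y = 0 with 2n = 12, so n = 6; the polynomial solution is H_6(x).
With y = sum_k a_k x^k, matching x^k gives (k+2)(k+1) a_{k+2} = 2(k - n) a_k = 2(k - 6) a_k. The right side vanishes at k = 6, so the series with the parity of 6 terminates at degree 6.
Standard normalization: leading coefficient of H_n is 2^n, so a_6 = 2^6 = 64. Work downward with a_k = (k+1)(k+2) a_{k+2} / (2(k - n)):
  a_4 = (5)(6)(64) / (2(4 - 6)) = 1920/(-4) = -480
  a_2 = (3)(4)(-480) / (2(2 - 6)) = -5760/(-8) = 720
  a_0 = (1)(2)(720) / (2(0 - 6)) = 1440/(-12) = -120
Hence H_6(x) = 64 x^6 - 480 x^4 + 720 x^2 - 120.

H_6(x); series = 64 x^6 - 480 x^4 + 720 x^2 - 120


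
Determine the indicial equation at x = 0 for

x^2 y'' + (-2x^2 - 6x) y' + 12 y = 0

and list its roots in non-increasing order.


Divide by x^2 to reach normal form y'' + P_1(x) y' + P_2(x) y = 0 with P_1(x) = -2 - 6/x and P_2(x) = 12/x^2.
x = 0 is a singular point because the y'-coefficient -2 - 6/x has a pole at x = 0 and the y-coefficient 12/x^2 has a pole at x = 0.
It is a regular singular point because x P_1(x) = p(x) = -2x - 6 and x^2 P_2(x) = q(x) = 12 are polynomials, hence analytic at x = 0.
p(0) = -6,  q(0) = 12.
Indicial equation: r(r-1) + p(0) r + q(0) = 0, i.e. r^2 + (p(0) - 1) r + q(0) = 0, i.e. r^2 - 7 r + 12 = 0.
Discriminant: (-7)^2 - 4(12) = 1, so r = (7 ± 1)/2.
Solving: r_1 = 4, r_2 = 3.

indicial: r^2 - 7 r + 12 = 0; roots r_1 = 4, r_2 = 3


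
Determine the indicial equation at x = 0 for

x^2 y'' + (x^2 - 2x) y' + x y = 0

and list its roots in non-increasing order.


Divide by x^2 to reach normal form y'' + P_1(x) y' + P_2(x) y = 0 with P_1(x) = 1 - 2/x and P_2(x) = 1/x.
x = 0 is a singular point because the y'-coefficient 1 - 2/x has a pole at x = 0 and the y-coefficient 1/x has a pole at x = 0.
It is a regular singular point because x P_1(x) = p(x) = x - 2 and x^2 P_2(x) = q(x) = x are polynomials, hence analytic at x = 0.
p(0) = -2,  q(0) = 0.
Indicial equation: r(r-1) + p(0) r + q(0) = 0, i.e. r^2 + (p(0) - 1) r + q(0) = 0, i.e. r^2 - 3 r = 0.
Discriminant: (-3)^2 - 4(0) = 9, so r = (3 ± 3)/2.
Solving: r_1 = 3, r_2 = 0.

indicial: r^2 - 3 r = 0; roots r_1 = 3, r_2 = 0


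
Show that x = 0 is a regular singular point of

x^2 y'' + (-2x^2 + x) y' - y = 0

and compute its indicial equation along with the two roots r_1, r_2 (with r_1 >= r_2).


Divide by x^2 to reach normal form y'' + P_1(x) y' + P_2(x) y = 0 with P_1(x) = -2 + 1/x and P_2(x) = -1/x^2.
x = 0 is a singular point because the y'-coefficient -2 + 1/x has a pole at x = 0 and the y-coefficient -1/x^2 has a pole at x = 0.
It is a regular singular point because x P_1(x) = p(x) = 1 - 2x and x^2 P_2(x) = q(x) = -1 are polynomials, hence analytic at x = 0.
p(0) = 1,  q(0) = -1.
Indicial equation: r(r-1) + p(0) r + q(0) = 0, i.e. r^2 + (p(0) - 1) r + q(0) = 0, i.e. r^2 - 1 = 0.
Discriminant: (0)^2 - 4(-1) = 4, so r = (0 ± 2)/2.
Solving: r_1 = 1, r_2 = -1.

indicial: r^2 - 1 = 0; roots r_1 = 1, r_2 = -1


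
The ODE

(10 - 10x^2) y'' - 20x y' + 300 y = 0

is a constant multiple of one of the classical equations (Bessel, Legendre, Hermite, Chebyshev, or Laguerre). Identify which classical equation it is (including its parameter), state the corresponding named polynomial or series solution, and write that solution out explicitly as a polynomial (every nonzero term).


All three coefficients share the factor 10; dividing through by 10 gives  (1 - x^2) y'' - 2x y' + 30 y = 0.
This matches the Legendre equation (1 - x^2) y'' - 2x y' + n(n+1) y = 0 (note the -2x y' term) with n(n+1) = 30, so n = 5; the polynomial solution is P_5(x).
With y = sum_k a_k x^k, matching x^k gives (k+2)(k+1) a_{k+2} = [k(k+1) - n(n+1)] a_k = (k - 5)(k + 6) a_k. The right side vanishes at k = 5, so the series with the parity of 5 terminates at degree 5.
Standard normalization (P_n(1) = 1): leading coefficient (2n)!/(2^n (n!)^2) = 3628800/(32*14400) = 63/8, so a_5 = 63/8. Work downward with a_k = (k+1)(k+2) a_{k+2} / ((k - 5)(k + 6)):
  a_3 = (4)(5)(63/8) / ((3 - 5)(3 + 6)) = (315/2)/(-18) = -35/4
  a_1 = (2)(3)(-35/4) / ((1 - 5)(1 + 6)) = (-105/2)/(-28) = 15/8
Hence P_5(x) = 63 x^5/8 - 35 x^3/4 + 15 x/8.

P_5(x); series = 63 x^5/8 - 35 x^3/4 + 15 x/8


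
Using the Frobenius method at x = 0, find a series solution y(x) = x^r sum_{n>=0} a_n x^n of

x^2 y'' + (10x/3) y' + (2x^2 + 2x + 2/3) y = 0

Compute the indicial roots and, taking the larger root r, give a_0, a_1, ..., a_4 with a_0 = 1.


Write in Frobenius form y'' + (p(x)/x) y' + (q(x)/x^2) y = 0:
  p(x) = 10/3,  q(x) = 2x^2 + 2x + 2/3.
Indicial equation: r(r-1) + (10/3) r + (2/3) = 0 -> roots r_1 = -1/3, r_2 = -2.
Take r = r_1 = -1/3. Let y(x) = x^r sum_{n>=0} a_n x^n with a_0 = 1.
Substitute y = x^r sum a_n x^n and match x^{r+n}. The recurrence is
  D(n) a_n + 2 a_{n-1} + 2 a_{n-2} = 0,  where D(n) = (r+n)(r+n-1) + (10/3)(r+n) + (2/3).
  a_n = [-2 a_{n-1} - 2 a_{n-2}] / D(n).
Since the indicial polynomial factors as (r - r_1)(r - r_2), D(n) = (r_1 + n - r_1)(r_1 + n - r_2) = n(n + 5/3).
Evaluating step by step (a_0 = 1):
  n = 1: D(1) = 1(1 + 5/3) = 8/3; numerator = -2(1) = -2; a_1 = (-2)/(8/3) = -3/4
  n = 2: D(2) = 2(2 + 5/3) = 22/3; numerator = -2(-3/4) - 2(1) = -1/2; a_2 = (-1/2)/(22/3) = -3/44
  n = 3: D(3) = 3(3 + 5/3) = 14; numerator = -2(-3/44) - 2(-3/4) = 18/11; a_3 = (18/11)/(14) = 9/77
  n = 4: D(4) = 4(4 + 5/3) = 68/3; numerator = -2(9/77) - 2(-3/44) = -15/154; a_4 = (-15/154)/(68/3) = -45/10472

r = -1/3; a_0 = 1; a_1 = -3/4; a_2 = -3/44; a_3 = 9/77; a_4 = -45/10472


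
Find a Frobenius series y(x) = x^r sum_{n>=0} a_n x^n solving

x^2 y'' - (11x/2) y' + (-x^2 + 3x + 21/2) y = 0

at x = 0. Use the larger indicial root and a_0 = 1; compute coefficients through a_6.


Write in Frobenius form y'' + (p(x)/x) y' + (q(x)/x^2) y = 0:
  p(x) = -11/2,  q(x) = -x^2 + 3x + 21/2.
Indicial equation: r(r-1) + (-11/2) r + (21/2) = 0 -> roots r_1 = 7/2, r_2 = 3.
Take r = r_1 = 7/2. Let y(x) = x^r sum_{n>=0} a_n x^n with a_0 = 1.
Substitute y = x^r sum a_n x^n and match x^{r+n}. The recurrence is
  D(n) a_n + 3 a_{n-1} - 1 a_{n-2} = 0,  where D(n) = (r+n)(r+n-1) + (-11/2)(r+n) + (21/2).
  a_n = [-3 a_{n-1} + 1 a_{n-2}] / D(n).
Since the indicial polynomial factors as (r - r_1)(r - r_2), D(n) = (r_1 + n - r_1)(r_1 + n - r_2) = n(n + 1/2).
Evaluating step by step (a_0 = 1):
  n = 1: D(1) = 1(1 + 1/2) = 3/2; numerator = -3(1) = -3; a_1 = (-3)/(3/2) = -2
  n = 2: D(2) = 2(2 + 1/2) = 5; numerator = -3(-2) + 1(1) = 7; a_2 = (7)/(5) = 7/5
  n = 3: D(3) = 3(3 + 1/2) = 21/2; numerator = -3(7/5) + 1(-2) = -31/5; a_3 = (-31/5)/(21/2) = -62/105
  n = 4: D(4) = 4(4 + 1/2) = 18; numerator = -3(-62/105) + 1(7/5) = 111/35; a_4 = (111/35)/(18) = 37/210
  n = 5: D(5) = 5(5 + 1/2) = 55/2; numerator = -3(37/210) + 1(-62/105) = -47/42; a_5 = (-47/42)/(55/2) = -47/1155
  n = 6: D(6) = 6(6 + 1/2) = 39; numerator = -3(-47/1155) + 1(37/210) = 689/2310; a_6 = (689/2310)/(39) = 53/6930

r = 7/2; a_0 = 1; a_1 = -2; a_2 = 7/5; a_3 = -62/105; a_4 = 37/210; a_5 = -47/1155; a_6 = 53/6930


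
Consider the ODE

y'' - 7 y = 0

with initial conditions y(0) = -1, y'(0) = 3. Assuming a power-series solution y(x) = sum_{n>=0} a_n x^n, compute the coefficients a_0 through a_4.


Ansatz: y(x) = sum_{n>=0} a_n x^n, so y'(x) = sum_{n>=1} n a_n x^(n-1) and y''(x) = sum_{n>=2} n(n-1) a_n x^(n-2).
Substitute into P(x) y'' + Q(x) y' + R(x) y = 0 with P(x) = 1, Q(x) = 0, R(x) = -7, and match powers of x.
Initial conditions: a_0 = -1, a_1 = 3.
Setting the coefficient of each power of x to zero and solving order by order (substituting the coefficients already found):
  x^0: 2 a_2 - 7 a_0 = 0  ->  2 a_2 = 7 a_0 = -7  ->  a_2 = -7/2
  x^1: 6 a_3 - 7 a_1 = 0  ->  6 a_3 = 7 a_1 = 21  ->  a_3 = 7/2
  x^2: 12 a_4 - 7 a_2 = 0  ->  12 a_4 = 7 a_2 = -49/2  ->  a_4 = -49/24
Truncated series: y(x) = -1 + 3 x - (7/2) x^2 + (7/2) x^3 - (49/24) x^4 + O(x^5).

a_0 = -1; a_1 = 3; a_2 = -7/2; a_3 = 7/2; a_4 = -49/24


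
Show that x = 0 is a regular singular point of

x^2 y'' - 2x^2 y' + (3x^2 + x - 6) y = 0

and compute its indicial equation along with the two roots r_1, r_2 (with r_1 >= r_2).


Divide by x^2 to reach normal form y'' + P_1(x) y' + P_2(x) y = 0 with P_1(x) = -2 and P_2(x) = 3 + 1/x - 6/x^2.
x = 0 is a singular point because the y-coefficient 3 + 1/x - 6/x^2 has a pole at x = 0.
It is a regular singular point because x P_1(x) = p(x) = -2x and x^2 P_2(x) = q(x) = 3x^2 + x - 6 are polynomials, hence analytic at x = 0.
p(0) = 0,  q(0) = -6.
Indicial equation: r(r-1) + p(0) r + q(0) = 0, i.e. r^2 + (p(0) - 1) r + q(0) = 0, i.e. r^2 - 1 r - 6 = 0.
Discriminant: (-1)^2 - 4(-6) = 25, so r = (1 ± 5)/2.
Solving: r_1 = 3, r_2 = -2.

indicial: r^2 - 1 r - 6 = 0; roots r_1 = 3, r_2 = -2


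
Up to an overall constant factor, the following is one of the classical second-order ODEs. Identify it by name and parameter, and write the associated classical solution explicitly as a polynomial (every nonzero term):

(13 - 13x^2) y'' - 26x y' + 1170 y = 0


All three coefficients share the factor 13; dividing through by 13 gives  (1 - x^2) y'' - 2x y' + 90 y = 0.
This matches the Legendre equation (1 - x^2) y'' - 2x y' + n(n+1) y = 0 (note the -2x y' term) with n(n+1) = 90, so n = 9; the polynomial solution is P_9(x).
With y = sum_k a_k x^k, matching x^k gives (k+2)(k+1) a_{k+2} = [k(k+1) - n(n+1)] a_k = (k - 9)(k + 10) a_k. The right side vanishes at k = 9, so the series with the parity of 9 terminates at degree 9.
Standard normalization (P_n(1) = 1): leading coefficient (2n)!/(2^n (n!)^2) = 6402373705728000/(512*131681894400) = 12155/128, so a_9 = 12155/128. Work downward with a_k = (k+1)(k+2) a_{k+2} / ((k - 9)(k + 10)):
  a_7 = (8)(9)(12155/128) / ((7 - 9)(7 + 10)) = (109395/16)/(-34) = -6435/32
  a_5 = (6)(7)(-6435/32) / ((5 - 9)(5 + 10)) = (-135135/16)/(-60) = 9009/64
  a_3 = (4)(5)(9009/64) / ((3 - 9)(3 + 10)) = (45045/16)/(-78) = -1155/32
  a_1 = (2)(3)(-1155/32) / ((1 - 9)(1 + 10)) = (-3465/16)/(-88) = 315/128
Hence P_9(x) = 12155 x^9/128 - 6435 x^7/32 + 9009 x^5/64 - 1155 x^3/32 + 315 x/128.

P_9(x); series = 12155 x^9/128 - 6435 x^7/32 + 9009 x^5/64 - 1155 x^3/32 + 315 x/128


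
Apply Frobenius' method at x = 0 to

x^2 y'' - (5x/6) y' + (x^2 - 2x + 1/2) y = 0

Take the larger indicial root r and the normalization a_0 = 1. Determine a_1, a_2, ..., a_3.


Write in Frobenius form y'' + (p(x)/x) y' + (q(x)/x^2) y = 0:
  p(x) = -5/6,  q(x) = x^2 - 2x + 1/2.
Indicial equation: r(r-1) + (-5/6) r + (1/2) = 0 -> roots r_1 = 3/2, r_2 = 1/3.
Take r = r_1 = 3/2. Let y(x) = x^r sum_{n>=0} a_n x^n with a_0 = 1.
Substitute y = x^r sum a_n x^n and match x^{r+n}. The recurrence is
  D(n) a_n - 2 a_{n-1} + 1 a_{n-2} = 0,  where D(n) = (r+n)(r+n-1) + (-5/6)(r+n) + (1/2).
  a_n = [2 a_{n-1} - 1 a_{n-2}] / D(n).
Since the indicial polynomial factors as (r - r_1)(r - r_2), D(n) = (r_1 + n - r_1)(r_1 + n - r_2) = n(n + 7/6).
Evaluating step by step (a_0 = 1):
  n = 1: D(1) = 1(1 + 7/6) = 13/6; numerator = 2(1) = 2; a_1 = (2)/(13/6) = 12/13
  n = 2: D(2) = 2(2 + 7/6) = 19/3; numerator = 2(12/13) - 1(1) = 11/13; a_2 = (11/13)/(19/3) = 33/247
  n = 3: D(3) = 3(3 + 7/6) = 25/2; numerator = 2(33/247) - 1(12/13) = -162/247; a_3 = (-162/247)/(25/2) = -324/6175

r = 3/2; a_0 = 1; a_1 = 12/13; a_2 = 33/247; a_3 = -324/6175


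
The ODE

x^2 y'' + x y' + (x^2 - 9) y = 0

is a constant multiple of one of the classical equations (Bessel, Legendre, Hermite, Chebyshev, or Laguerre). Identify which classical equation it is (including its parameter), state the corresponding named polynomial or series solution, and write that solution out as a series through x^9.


The equation is already in a standard form:  x^2 y'' + x y' + (x^2 - 9) y = 0.
This matches the Bessel equation x^2 y'' + x y' + (x^2 - nu^2) y = 0 with nu^2 = 9, so nu = 3; the solution bounded at x = 0 is J_3(x).
Frobenius at x = 0: indicial roots ±nu; for r = nu the recurrence k(k + 2nu) c_k = -c_{k-2} gives the standard series J_nu(x) = sum_{k>=0} (-1)^k / (k! (k+nu)!) (x/2)^(2k+nu). Evaluate the first 4 terms:
  k = 0: (-1)^0 / (0! * 3! * 2^3) x^3 = 1/(1*6*8) x^3 = (1/48) x^3
  k = 1: (-1)^1 / (1! * 4! * 2^5) x^5 = -1/(1*24*32) x^5 = (-1/768) x^5
  k = 2: (-1)^2 / (2! * 5! * 2^7) x^7 = 1/(2*120*128) x^7 = (1/30720) x^7
  k = 3: (-1)^3 / (3! * 6! * 2^9) x^9 = -1/(6*720*512) x^9 = (-1/2211840) x^9
Hence J_3(x) = -x^9/2211840 + x^7/30720 - x^5/768 + x^3/48 + ....

J_3(x); series = -x^9/2211840 + x^7/30720 - x^5/768 + x^3/48


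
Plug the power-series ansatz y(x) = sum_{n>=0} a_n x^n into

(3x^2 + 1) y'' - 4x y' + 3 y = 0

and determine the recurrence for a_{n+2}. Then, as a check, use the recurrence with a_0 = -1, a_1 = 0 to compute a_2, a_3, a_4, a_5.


Substitute y = sum_n a_n x^n.
(1 + 3 x^2) y'' contributes (n+2)(n+1) a_{n+2} + 3 n(n-1) a_n at x^n.
-4 x y'(x) contributes -4 n a_n at x^n.
3 y(x) contributes 3 a_n at x^n.
Matching x^n: (n+2)(n+1) a_{n+2} + (3 n(n-1) - 4 n + 3) a_n = 0.
Thus a_{n+2} = (-3 n(n-1) + 4 n - 3) / ((n+1)(n+2)) * a_n.

Check with a_0 = -1, a_1 = 0 (apply the recurrence for n = 0, 1, 2, 3): a_0 = -1, a_1 = 0, a_2 = 3/2, a_3 = 0, a_4 = -1/8, a_5 = 0.

a_(n+2) = (-3 n(n-1) + 4 n - 3) / ((n+1)(n+2)) * a_n; check: a_0 = -1, a_1 = 0, a_2 = 3/2, a_3 = 0, a_4 = -1/8, a_5 = 0


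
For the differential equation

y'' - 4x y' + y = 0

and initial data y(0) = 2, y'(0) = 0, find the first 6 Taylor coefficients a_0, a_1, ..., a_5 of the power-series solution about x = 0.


Ansatz: y(x) = sum_{n>=0} a_n x^n, so y'(x) = sum_{n>=1} n a_n x^(n-1) and y''(x) = sum_{n>=2} n(n-1) a_n x^(n-2).
Substitute into P(x) y'' + Q(x) y' + R(x) y = 0 with P(x) = 1, Q(x) = -4x, R(x) = 1, and match powers of x.
Initial conditions: a_0 = 2, a_1 = 0.
Setting the coefficient of each power of x to zero and solving order by order (substituting the coefficients already found):
  x^0: 2 a_2 + a_0 = 0  ->  2 a_2 = -a_0 = -2  ->  a_2 = -1
  x^1: 6 a_3 - 3 a_1 = 0  ->  6 a_3 = 3 a_1 = 0  ->  a_3 = 0
  x^2: 12 a_4 - 7 a_2 = 0  ->  12 a_4 = 7 a_2 = -7  ->  a_4 = -7/12
  x^3: 20 a_5 - 11 a_3 = 0  ->  20 a_5 = 11 a_3 = 0  ->  a_5 = 0
Truncated series: y(x) = 2 - x^2 - (7/12) x^4 + O(x^6).

a_0 = 2; a_1 = 0; a_2 = -1; a_3 = 0; a_4 = -7/12; a_5 = 0


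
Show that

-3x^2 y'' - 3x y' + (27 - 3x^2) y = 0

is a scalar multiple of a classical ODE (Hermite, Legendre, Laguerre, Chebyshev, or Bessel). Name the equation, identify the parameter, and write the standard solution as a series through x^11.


All three coefficients share the factor -3; dividing through by -3 gives  x^2 y'' + x y' + (x^2 - 9) y = 0.
This matches the Bessel equation x^2 y'' + x y' + (x^2 - nu^2) y = 0 with nu^2 = 9, so nu = 3; the solution bounded at x = 0 is J_3(x).
Frobenius at x = 0: indicial roots ±nu; for r = nu the recurrence k(k + 2nu) c_k = -c_{k-2} gives the standard series J_nu(x) = sum_{k>=0} (-1)^k / (k! (k+nu)!) (x/2)^(2k+nu). Evaluate the first 5 terms:
  k = 0: (-1)^0 / (0! * 3! * 2^3) x^3 = 1/(1*6*8) x^3 = (1/48) x^3
  k = 1: (-1)^1 / (1! * 4! * 2^5) x^5 = -1/(1*24*32) x^5 = (-1/768) x^5
  k = 2: (-1)^2 / (2! * 5! * 2^7) x^7 = 1/(2*120*128) x^7 = (1/30720) x^7
  k = 3: (-1)^3 / (3! * 6! * 2^9) x^9 = -1/(6*720*512) x^9 = (-1/2211840) x^9
  k = 4: (-1)^4 / (4! * 7! * 2^11) x^11 = 1/(24*5040*2048) x^11 = (1/247726080) x^11
Hence J_3(x) = x^11/247726080 - x^9/2211840 + x^7/30720 - x^5/768 + x^3/48 + ....

J_3(x); series = x^11/247726080 - x^9/2211840 + x^7/30720 - x^5/768 + x^3/48


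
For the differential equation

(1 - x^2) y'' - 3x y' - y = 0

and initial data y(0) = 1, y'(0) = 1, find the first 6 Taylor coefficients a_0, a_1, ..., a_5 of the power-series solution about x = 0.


Ansatz: y(x) = sum_{n>=0} a_n x^n, so y'(x) = sum_{n>=1} n a_n x^(n-1) and y''(x) = sum_{n>=2} n(n-1) a_n x^(n-2).
Substitute into P(x) y'' + Q(x) y' + R(x) y = 0 with P(x) = 1 - x^2, Q(x) = -3x, R(x) = -1, and match powers of x.
Initial conditions: a_0 = 1, a_1 = 1.
Setting the coefficient of each power of x to zero and solving order by order (substituting the coefficients already found):
  x^0: 2 a_2 - a_0 = 0  ->  2 a_2 = a_0 = 1  ->  a_2 = 1/2
  x^1: 6 a_3 - 4 a_1 = 0  ->  6 a_3 = 4 a_1 = 4  ->  a_3 = 2/3
  x^2: 12 a_4 - 9 a_2 = 0  ->  12 a_4 = 9 a_2 = 9/2  ->  a_4 = 3/8
  x^3: 20 a_5 - 16 a_3 = 0  ->  20 a_5 = 16 a_3 = 32/3  ->  a_5 = 8/15
Truncated series: y(x) = 1 + x + (1/2) x^2 + (2/3) x^3 + (3/8) x^4 + (8/15) x^5 + O(x^6).

a_0 = 1; a_1 = 1; a_2 = 1/2; a_3 = 2/3; a_4 = 3/8; a_5 = 8/15


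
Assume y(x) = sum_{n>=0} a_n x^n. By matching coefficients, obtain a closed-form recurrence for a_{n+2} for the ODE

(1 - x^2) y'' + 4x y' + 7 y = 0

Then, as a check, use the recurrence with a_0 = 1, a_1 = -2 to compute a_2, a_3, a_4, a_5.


Substitute y = sum_n a_n x^n.
(1 - 1 x^2) y'' contributes (n+2)(n+1) a_{n+2} - n(n-1) a_n at x^n.
4 x y'(x) contributes 4 n a_n at x^n.
7 y(x) contributes 7 a_n at x^n.
Matching x^n: (n+2)(n+1) a_{n+2} + (-n(n-1) + 4 n + 7) a_n = 0.
Thus a_{n+2} = (n(n-1) - 4 n - 7) / ((n+1)(n+2)) * a_n.

Check with a_0 = 1, a_1 = -2 (apply the recurrence for n = 0, 1, 2, 3): a_0 = 1, a_1 = -2, a_2 = -7/2, a_3 = 11/3, a_4 = 91/24, a_5 = -143/60.

a_(n+2) = (n(n-1) - 4 n - 7) / ((n+1)(n+2)) * a_n; check: a_0 = 1, a_1 = -2, a_2 = -7/2, a_3 = 11/3, a_4 = 91/24, a_5 = -143/60


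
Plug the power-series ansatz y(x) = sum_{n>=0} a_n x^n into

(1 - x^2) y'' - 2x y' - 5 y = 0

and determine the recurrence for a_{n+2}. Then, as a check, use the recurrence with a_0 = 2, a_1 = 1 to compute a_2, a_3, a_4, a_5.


Substitute y = sum_n a_n x^n.
(1 - 1 x^2) y'' contributes (n+2)(n+1) a_{n+2} - n(n-1) a_n at x^n.
-2 x y'(x) contributes -2 n a_n at x^n.
-5 y(x) contributes -5 a_n at x^n.
Matching x^n: (n+2)(n+1) a_{n+2} + (-n(n-1) - 2 n - 5) a_n = 0.
Thus a_{n+2} = (n(n-1) + 2 n + 5) / ((n+1)(n+2)) * a_n.

Check with a_0 = 2, a_1 = 1 (apply the recurrence for n = 0, 1, 2, 3): a_0 = 2, a_1 = 1, a_2 = 5, a_3 = 7/6, a_4 = 55/12, a_5 = 119/120.

a_(n+2) = (n(n-1) + 2 n + 5) / ((n+1)(n+2)) * a_n; check: a_0 = 2, a_1 = 1, a_2 = 5, a_3 = 7/6, a_4 = 55/12, a_5 = 119/120


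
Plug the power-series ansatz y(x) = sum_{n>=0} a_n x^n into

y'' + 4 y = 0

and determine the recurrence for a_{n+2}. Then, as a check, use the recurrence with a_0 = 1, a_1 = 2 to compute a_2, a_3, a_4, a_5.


Substitute y = sum_n a_n x^n into y'' + (const) y = 0.
y''(x) = sum_{n>=0} (n+2)(n+1) a_{n+2} x^n.
The ODE becomes sum_n [(n+2)(n+1) a_{n+2} + 4 a_n] x^n = 0.
Setting each coefficient to zero gives the recurrence:
  (n+2)(n+1) a_{n+2} + 4 a_n = 0,
  a_{n+2} = -4 / ((n+1)(n+2)) a_n.

Check with a_0 = 1, a_1 = 2 (apply the recurrence for n = 0, 1, 2, 3): a_0 = 1, a_1 = 2, a_2 = -2, a_3 = -4/3, a_4 = 2/3, a_5 = 4/15.

a_{n+2} = -4/((n+1)(n+2)) * a_n; check: a_0 = 1, a_1 = 2, a_2 = -2, a_3 = -4/3, a_4 = 2/3, a_5 = 4/15


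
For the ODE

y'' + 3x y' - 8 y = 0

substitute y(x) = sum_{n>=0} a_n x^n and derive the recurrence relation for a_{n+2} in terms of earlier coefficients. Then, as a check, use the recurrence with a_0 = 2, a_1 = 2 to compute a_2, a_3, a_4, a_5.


Substitute y = sum_n a_n x^n.
y''(x) has coefficient (n+2)(n+1) a_{n+2} at x^n;
3 x y'(x) has coefficient 3 n a_n at x^n (shift);
-8 y(x) has coefficient -8 a_n at x^n.
Matching x^n: (n+2)(n+1) a_{n+2} + (3n - 8) a_n = 0.
Thus a_{n+2} = (-3n + 8) / ((n+1)(n+2)) * a_n.

Check with a_0 = 2, a_1 = 2 (apply the recurrence for n = 0, 1, 2, 3): a_0 = 2, a_1 = 2, a_2 = 8, a_3 = 5/3, a_4 = 4/3, a_5 = -1/12.

a_(n+2) = (-3n + 8) / ((n+1)(n+2)) * a_n; check: a_0 = 2, a_1 = 2, a_2 = 8, a_3 = 5/3, a_4 = 4/3, a_5 = -1/12


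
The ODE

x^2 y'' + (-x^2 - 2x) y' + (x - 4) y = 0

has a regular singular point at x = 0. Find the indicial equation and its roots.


Divide by x^2 to reach normal form y'' + P_1(x) y' + P_2(x) y = 0 with P_1(x) = -1 - 2/x and P_2(x) = 1/x - 4/x^2.
x = 0 is a singular point because the y'-coefficient -1 - 2/x has a pole at x = 0 and the y-coefficient 1/x - 4/x^2 has a pole at x = 0.
It is a regular singular point because x P_1(x) = p(x) = -x - 2 and x^2 P_2(x) = q(x) = x - 4 are polynomials, hence analytic at x = 0.
p(0) = -2,  q(0) = -4.
Indicial equation: r(r-1) + p(0) r + q(0) = 0, i.e. r^2 + (p(0) - 1) r + q(0) = 0, i.e. r^2 - 3 r - 4 = 0.
Discriminant: (-3)^2 - 4(-4) = 25, so r = (3 ± 5)/2.
Solving: r_1 = 4, r_2 = -1.

indicial: r^2 - 3 r - 4 = 0; roots r_1 = 4, r_2 = -1


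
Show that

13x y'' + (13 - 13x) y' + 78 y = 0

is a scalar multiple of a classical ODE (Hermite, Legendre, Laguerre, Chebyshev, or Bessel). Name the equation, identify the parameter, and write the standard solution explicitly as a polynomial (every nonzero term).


All three coefficients share the factor 13; dividing through by 13 gives  x y'' + (1 - x) y' + 6 y = 0.
This matches the Laguerre equation x y'' + (1 - x) y' + n y = 0 with n = 6; the polynomial solution is L_6(x).
With y = sum_k a_k x^k, matching x^k gives (k+1)k a_{k+1} + (k+1) a_{k+1} - k a_k + n a_k = 0, i.e. (k+1)^2 a_{k+1} = (k - n) a_k = (k - 6) a_k. The right side vanishes at k = 6, so the series terminates at degree 6.
Standard normalization L_n(0) = 1 gives a_0 = 1. Work upward with a_{k+1} = (k - 6) a_k / (k+1)^2:
  a_1 = (0 - 6)(1) / 1^2 = -6/1 = -6
  a_2 = (1 - 6)(-6) / 2^2 = 30/4 = 15/2
  a_3 = (2 - 6)(15/2) / 3^2 = -30/9 = -10/3
  a_4 = (3 - 6)(-10/3) / 4^2 = 10/16 = 5/8
  a_5 = (4 - 6)(5/8) / 5^2 = (-5/4)/25 = -1/20
  a_6 = (5 - 6)(-1/20) / 6^2 = (1/20)/36 = 1/720
Hence L_6(x) = x^6/720 - x^5/20 + 5 x^4/8 - 10 x^3/3 + 15 x^2/2 - 6 x + 1.

L_6(x); series = x^6/720 - x^5/20 + 5 x^4/8 - 10 x^3/3 + 15 x^2/2 - 6 x + 1


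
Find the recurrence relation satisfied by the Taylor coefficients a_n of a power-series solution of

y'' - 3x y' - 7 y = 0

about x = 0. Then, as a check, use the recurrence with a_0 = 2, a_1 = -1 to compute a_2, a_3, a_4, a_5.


Substitute y = sum_n a_n x^n.
y''(x) has coefficient (n+2)(n+1) a_{n+2} at x^n;
-3 x y'(x) has coefficient -3 n a_n at x^n (shift);
-7 y(x) has coefficient -7 a_n at x^n.
Matching x^n: (n+2)(n+1) a_{n+2} + (-3n - 7) a_n = 0.
Thus a_{n+2} = (3n + 7) / ((n+1)(n+2)) * a_n.

Check with a_0 = 2, a_1 = -1 (apply the recurrence for n = 0, 1, 2, 3): a_0 = 2, a_1 = -1, a_2 = 7, a_3 = -5/3, a_4 = 91/12, a_5 = -4/3.

a_(n+2) = (3n + 7) / ((n+1)(n+2)) * a_n; check: a_0 = 2, a_1 = -1, a_2 = 7, a_3 = -5/3, a_4 = 91/12, a_5 = -4/3


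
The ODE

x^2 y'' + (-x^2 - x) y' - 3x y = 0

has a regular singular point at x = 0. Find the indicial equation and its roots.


Divide by x^2 to reach normal form y'' + P_1(x) y' + P_2(x) y = 0 with P_1(x) = -1 - 1/x and P_2(x) = -3/x.
x = 0 is a singular point because the y'-coefficient -1 - 1/x has a pole at x = 0 and the y-coefficient -3/x has a pole at x = 0.
It is a regular singular point because x P_1(x) = p(x) = -x - 1 and x^2 P_2(x) = q(x) = -3x are polynomials, hence analytic at x = 0.
p(0) = -1,  q(0) = 0.
Indicial equation: r(r-1) + p(0) r + q(0) = 0, i.e. r^2 + (p(0) - 1) r + q(0) = 0, i.e. r^2 - 2 r = 0.
Discriminant: (-2)^2 - 4(0) = 4, so r = (2 ± 2)/2.
Solving: r_1 = 2, r_2 = 0.

indicial: r^2 - 2 r = 0; roots r_1 = 2, r_2 = 0


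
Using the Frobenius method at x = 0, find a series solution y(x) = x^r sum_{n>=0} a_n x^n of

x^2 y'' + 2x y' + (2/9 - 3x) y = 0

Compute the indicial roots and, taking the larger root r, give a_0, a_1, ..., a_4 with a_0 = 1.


Write in Frobenius form y'' + (p(x)/x) y' + (q(x)/x^2) y = 0:
  p(x) = 2,  q(x) = 2/9 - 3x.
Indicial equation: r(r-1) + (2) r + (2/9) = 0 -> roots r_1 = -1/3, r_2 = -2/3.
Take r = r_1 = -1/3. Let y(x) = x^r sum_{n>=0} a_n x^n with a_0 = 1.
Substitute y = x^r sum a_n x^n and match x^{r+n}. The recurrence is
  D(n) a_n - 3 a_{n-1} = 0,  where D(n) = (r+n)(r+n-1) + (2)(r+n) + (2/9).
  a_n = 3 / D(n) * a_{n-1}.
Since the indicial polynomial factors as (r - r_1)(r - r_2), D(n) = (r_1 + n - r_1)(r_1 + n - r_2) = n(n + 1/3).
Evaluating step by step (a_0 = 1):
  n = 1: D(1) = 1(1 + 1/3) = 4/3; numerator = 3(1) = 3; a_1 = (3)/(4/3) = 9/4
  n = 2: D(2) = 2(2 + 1/3) = 14/3; numerator = 3(9/4) = 27/4; a_2 = (27/4)/(14/3) = 81/56
  n = 3: D(3) = 3(3 + 1/3) = 10; numerator = 3(81/56) = 243/56; a_3 = (243/56)/(10) = 243/560
  n = 4: D(4) = 4(4 + 1/3) = 52/3; numerator = 3(243/560) = 729/560; a_4 = (729/560)/(52/3) = 2187/29120

r = -1/3; a_0 = 1; a_1 = 9/4; a_2 = 81/56; a_3 = 243/560; a_4 = 2187/29120


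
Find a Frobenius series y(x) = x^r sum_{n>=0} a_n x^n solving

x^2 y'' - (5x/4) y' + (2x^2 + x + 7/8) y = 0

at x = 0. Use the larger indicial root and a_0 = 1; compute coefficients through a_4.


Write in Frobenius form y'' + (p(x)/x) y' + (q(x)/x^2) y = 0:
  p(x) = -5/4,  q(x) = 2x^2 + x + 7/8.
Indicial equation: r(r-1) + (-5/4) r + (7/8) = 0 -> roots r_1 = 7/4, r_2 = 1/2.
Take r = r_1 = 7/4. Let y(x) = x^r sum_{n>=0} a_n x^n with a_0 = 1.
Substitute y = x^r sum a_n x^n and match x^{r+n}. The recurrence is
  D(n) a_n + 1 a_{n-1} + 2 a_{n-2} = 0,  where D(n) = (r+n)(r+n-1) + (-5/4)(r+n) + (7/8).
  a_n = [-1 a_{n-1} - 2 a_{n-2}] / D(n).
Since the indicial polynomial factors as (r - r_1)(r - r_2), D(n) = (r_1 + n - r_1)(r_1 + n - r_2) = n(n + 5/4).
Evaluating step by step (a_0 = 1):
  n = 1: D(1) = 1(1 + 5/4) = 9/4; numerator = -1(1) = -1; a_1 = (-1)/(9/4) = -4/9
  n = 2: D(2) = 2(2 + 5/4) = 13/2; numerator = -1(-4/9) - 2(1) = -14/9; a_2 = (-14/9)/(13/2) = -28/117
  n = 3: D(3) = 3(3 + 5/4) = 51/4; numerator = -1(-28/117) - 2(-4/9) = 44/39; a_3 = (44/39)/(51/4) = 176/1989
  n = 4: D(4) = 4(4 + 5/4) = 21; numerator = -1(176/1989) - 2(-28/117) = 776/1989; a_4 = (776/1989)/(21) = 776/41769

r = 7/4; a_0 = 1; a_1 = -4/9; a_2 = -28/117; a_3 = 176/1989; a_4 = 776/41769


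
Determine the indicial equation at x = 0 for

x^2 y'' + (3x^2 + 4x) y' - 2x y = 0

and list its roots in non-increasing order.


Divide by x^2 to reach normal form y'' + P_1(x) y' + P_2(x) y = 0 with P_1(x) = 3 + 4/x and P_2(x) = -2/x.
x = 0 is a singular point because the y'-coefficient 3 + 4/x has a pole at x = 0 and the y-coefficient -2/x has a pole at x = 0.
It is a regular singular point because x P_1(x) = p(x) = 3x + 4 and x^2 P_2(x) = q(x) = -2x are polynomials, hence analytic at x = 0.
p(0) = 4,  q(0) = 0.
Indicial equation: r(r-1) + p(0) r + q(0) = 0, i.e. r^2 + (p(0) - 1) r + q(0) = 0, i.e. r^2 + 3 r = 0.
Discriminant: (3)^2 - 4(0) = 9, so r = (-3 ± 3)/2.
Solving: r_1 = 0, r_2 = -3.

indicial: r^2 + 3 r = 0; roots r_1 = 0, r_2 = -3
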